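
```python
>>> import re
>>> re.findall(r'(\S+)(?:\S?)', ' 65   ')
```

['65']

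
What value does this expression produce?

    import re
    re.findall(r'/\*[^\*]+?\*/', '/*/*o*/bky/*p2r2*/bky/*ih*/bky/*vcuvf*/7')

No capturing groups, so `findall` returns the 4 full match strings.

['/*o*/', '/*p2r2*/', '/*ih*/', '/*vcuvf*/']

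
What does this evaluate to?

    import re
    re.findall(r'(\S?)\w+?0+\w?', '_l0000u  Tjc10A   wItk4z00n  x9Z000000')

['_', 'T', 'w', 'x']

This matches optionally a non-whitespace character (captured); then one or more of a word character (lazy); then one or more of the literal '0', then optionally a word character.
`findall` collects group 1 from each match (4 total).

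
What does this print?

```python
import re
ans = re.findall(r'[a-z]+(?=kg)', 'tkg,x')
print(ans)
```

Because the assertion is zero-width, the text it checks is not consumed and won't appear in the result.
With no groups in the pattern, `findall` gives back each whole match — 1 here.

['t']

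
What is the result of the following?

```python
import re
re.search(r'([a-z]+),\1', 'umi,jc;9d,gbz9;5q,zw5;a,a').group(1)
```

'a'

The match spans [22:25] → 'a,a'.
Captured: group 1 = 'a'.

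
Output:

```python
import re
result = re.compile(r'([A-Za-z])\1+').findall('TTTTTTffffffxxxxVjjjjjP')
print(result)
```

['T', 'f', 'x', 'j']

A backreference is literal: `\1` must see the identical characters the first group matched.
With a single group, `findall` returns only what that group captured — 4 items.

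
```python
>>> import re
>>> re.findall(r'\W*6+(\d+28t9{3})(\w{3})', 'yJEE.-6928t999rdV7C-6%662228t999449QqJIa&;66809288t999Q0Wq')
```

[('928t999', 'rdV'), ('2228t999', '449')]

Pattern: zero or more of a non-word character, then one or more of the literal '6'; then one or more of a digit, then the literal '28t', then exactly 3 of a literal '9' (captured); then exactly 3 of a word character (captured).
With 2 capturing groups, `findall` returns a 2-tuple per match.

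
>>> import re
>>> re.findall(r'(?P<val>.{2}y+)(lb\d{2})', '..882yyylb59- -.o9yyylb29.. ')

Pattern: exactly 2 of any character, then one or more of the literal 'y' (captured as 'val'); then the literal 'lb', then exactly 2 of a digit (captured).
Scanning left to right: at [3:12] match '82yyylb59', groups = ('82yyy', 'lb59'); at [16:25] match 'o9yyylb29', groups = ('o9yyy', 'lb29').
2 groups means each result is a tuple of 2 captured strings — 2 here.

[('82yyy', 'lb59'), ('o9yyy', 'lb29')]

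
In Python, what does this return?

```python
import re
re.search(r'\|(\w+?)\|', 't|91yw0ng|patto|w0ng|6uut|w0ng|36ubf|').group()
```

'|91yw0ng|'

Unlike `match`, `search` isn't anchored — it looks for the pattern anywhere in the string.
The match spans [1:10] → '|91yw0ng|'.
Captured: group 1 = '91yw0ng'.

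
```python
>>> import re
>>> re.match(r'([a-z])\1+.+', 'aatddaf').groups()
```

('a',)

A backreference is literal: `\1` must see the identical characters the first group matched.
With `match`, the pattern is implicitly anchored at the beginning.
The match spans [0:7] → 'aatddaf'.
Captured: group 1 = 'a'.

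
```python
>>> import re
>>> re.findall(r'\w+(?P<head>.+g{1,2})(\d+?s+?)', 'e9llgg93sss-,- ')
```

The pattern matches one or more of a word character; then one or more of any character, then 1 to 2 of a literal 'g' (captured as 'head'); then one or more of a digit (lazy), then one or more of a literal 's' (lazy) (captured).
With the lazy modifier that quantifier settles for the fewest repetitions that let the rest of the pattern succeed (the atoms after it are unaffected and can still be greedy).
Matches: at [0:9] match 'e9llgg93s', groups = ('gg', '93s').
2 groups means the one result is a tuple of 2 captured strings — 1 here.

[('gg', '93s')]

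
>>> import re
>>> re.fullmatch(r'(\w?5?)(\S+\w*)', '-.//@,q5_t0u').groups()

('', '-.//@,q5_t0u')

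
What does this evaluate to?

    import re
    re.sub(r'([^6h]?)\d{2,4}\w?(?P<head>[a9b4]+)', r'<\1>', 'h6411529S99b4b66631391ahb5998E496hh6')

'h6<4><S>6<>1ah<b>6hh6'

This matches optionally any character except [6h] (captured); then 2 to 4 of a digit, then optionally a word character; then one or more of one of [a9b4] (captured as 'head').
Matches: at [2:8] → '411529'; at [8:14] → 'S99b4b'; at [15:21] → '663139'; at [24:32] → 'b5998E49'.
The replacement refers to a captured group, so each match is rewritten using its own captured text.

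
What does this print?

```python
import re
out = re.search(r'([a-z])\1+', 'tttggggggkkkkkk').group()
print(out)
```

ttt

`\1` is not a pattern — it's the concrete string captured by group 1, re-applied verbatim.
The match spans [0:3] → 'ttt'.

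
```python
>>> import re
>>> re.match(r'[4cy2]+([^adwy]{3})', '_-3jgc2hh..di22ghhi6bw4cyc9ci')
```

None

This matches one or more of one of [4cy2]; then exactly 3 of any character except [adwy] (captured).
`re.match` only tries the pattern at the start of the string.
Here the string doesn't start with a match, so the call returns None.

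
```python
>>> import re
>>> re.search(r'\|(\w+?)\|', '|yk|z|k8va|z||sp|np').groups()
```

`re.search` scans for the first position where the pattern succeeds.
The match spans [0:4] → '|yk|'.
Captured: group 1 = 'yk'.

('yk',)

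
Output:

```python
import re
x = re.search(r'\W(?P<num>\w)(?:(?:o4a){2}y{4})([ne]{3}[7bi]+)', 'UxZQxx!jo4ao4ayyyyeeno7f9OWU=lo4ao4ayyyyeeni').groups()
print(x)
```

('l', 'eeni')

This matches a non-word character; then a word character (captured as 'num'); then the literal 'o4a' repeated 2 times, then exactly 4 of the literal 'y' (non-capturing group); then exactly 3 of one of [ne], then one or more of one of [7bi] (captured).
`search` walks the string left to right and returns the first match it finds.
The match spans [28:44] → '=lo4ao4ayyyyeeni'.
Captured: group 1 = 'l', group 2 = 'eeni'.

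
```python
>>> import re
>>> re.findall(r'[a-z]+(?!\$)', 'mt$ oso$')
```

A negative assertion filters positions out without eating any characters.
Matches: at [0:1] → 'm'; at [4:6] → 'os'.
With no groups in the pattern, `findall` gives back each whole match — 2 here.

['m', 'os']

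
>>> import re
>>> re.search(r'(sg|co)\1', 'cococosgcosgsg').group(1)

'co'

The match spans [0:4] → 'coco'.
Captured: group 1 = 'co'.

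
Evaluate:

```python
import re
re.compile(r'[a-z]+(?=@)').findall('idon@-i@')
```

['idon', 'i']

Lookahead/lookbehind check context without consuming it, so the matched span excludes the asserted characters.
Matches: at [0:4] → 'idon'; at [6:7] → 'i'.
No capturing groups, so `findall` returns the 2 full match strings.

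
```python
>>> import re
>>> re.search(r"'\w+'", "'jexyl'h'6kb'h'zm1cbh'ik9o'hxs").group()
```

"'jexyl'"

The match spans [0:7] → "'jexyl'".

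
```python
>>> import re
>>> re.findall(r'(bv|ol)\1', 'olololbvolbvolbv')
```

['ol']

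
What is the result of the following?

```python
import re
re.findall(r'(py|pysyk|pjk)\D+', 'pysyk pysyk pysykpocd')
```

The regex engine tests alternatives in the order written; an earlier branch that matches wins even if a later one would match more.
Matches: at [0:21] match 'pysyk pysyk pysykpocd', group 1 = 'py'.
Because there's exactly one group, `findall` drops the full match and keeps group 1 from the one hit.

['py']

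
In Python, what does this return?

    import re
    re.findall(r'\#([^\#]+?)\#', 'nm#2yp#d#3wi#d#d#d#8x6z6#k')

Because there's exactly one group, `findall` drops the full match and keeps group 1 from each hit.

['2yp', '3wi', 'd', '8x6z6']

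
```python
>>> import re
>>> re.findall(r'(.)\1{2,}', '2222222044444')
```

['2', '4']

The backreference `\1` re-matches whatever the first group consumed, character for character.
Scanning left to right: at [0:7] match '2222222', group 1 = '2'; at [8:13] match '44444', group 1 = '4'.
`findall` collects group 1 from each match (2 total).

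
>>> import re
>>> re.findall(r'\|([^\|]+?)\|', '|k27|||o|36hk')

Scanning left to right: at [0:5] match '|k27|', group 1 = 'k27'; at [6:9] match '|o|', group 1 = 'o'.
`findall` collects group 1 from each match (2 total).

['k27', 'o']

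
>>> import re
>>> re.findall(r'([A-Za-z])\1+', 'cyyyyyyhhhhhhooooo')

After group 1 captures some text, `\1` only succeeds where that same text appears again.
Scanning left to right: at [1:7] match 'yyyyyy', group 1 = 'y'; at [7:13] match 'hhhhhh', group 1 = 'h'; at [13:18] match 'ooooo', group 1 = 'o'.
One capturing group, so `findall` returns just the captured substring from each match — 3 in all.

['y', 'h', 'o']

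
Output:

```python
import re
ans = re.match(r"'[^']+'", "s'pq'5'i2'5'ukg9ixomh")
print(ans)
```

None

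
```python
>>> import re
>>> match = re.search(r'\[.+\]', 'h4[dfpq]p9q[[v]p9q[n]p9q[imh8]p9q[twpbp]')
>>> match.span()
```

(2, 40)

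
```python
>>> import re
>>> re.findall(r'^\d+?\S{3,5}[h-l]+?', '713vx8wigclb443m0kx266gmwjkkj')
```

['713vx8wi']

This matches anchored at the start of the string; then one or more of a digit (lazy), then 3 to 5 of a non-whitespace character; then one or more of a character in [h-l] (lazy).
Scanning left to right: at [0:8] → '713vx8wi'.
`findall` yields the raw match text (1 of them) because the pattern has no groups.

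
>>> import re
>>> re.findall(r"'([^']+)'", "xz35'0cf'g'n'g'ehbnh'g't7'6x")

['0cf', 'n', 'ehbnh', 't7']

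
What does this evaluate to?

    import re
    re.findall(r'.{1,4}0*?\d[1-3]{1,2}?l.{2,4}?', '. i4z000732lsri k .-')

The pattern matches 1 to 4 of any character; then zero or more of a literal '0' (lazy), then a digit; then 1 to 2 of a character in [1-3] (lazy), then the literal 'l', then 2 to 4 of any character (lazy).
A `+?`/`*?`/`{m,n}?` starts at its minimum and grows only as far as needed for what follows to match.
Scanning left to right: at [1:14] → ' i4z000732lsr'.
With no groups in the pattern, `findall` gives back each whole match — 1 here.

[' i4z000732lsr']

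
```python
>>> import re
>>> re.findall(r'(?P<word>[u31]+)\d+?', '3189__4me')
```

['31']

Pattern: one or more of one of [u31] (captured as 'word'); then one or more of a digit (lazy).
Matches: at [0:3] match '318', group 1 = '31'.
One capturing group, so `findall` returns just the captured substring from the one match — 1 in all.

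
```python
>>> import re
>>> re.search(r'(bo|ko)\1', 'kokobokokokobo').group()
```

After group 1 captures some text, `\1` only succeeds where that same text appears again.
`search` walks the string left to right and returns the first match it finds.
The match spans [0:4] → 'koko'.
Captured: group 1 = 'ko'.

'koko'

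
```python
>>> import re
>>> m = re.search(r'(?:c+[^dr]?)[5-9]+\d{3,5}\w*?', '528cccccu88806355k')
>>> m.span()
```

(3, 17)

The pattern matches one or more of the literal 'c', then optionally any character except [dr] (non-capturing group); then one or more of a character in [5-9], then 3 to 5 of a digit, then zero or more of a word character (lazy).
Lazy quantifiers expand one character at a time until the remainder of the pattern can match.
`re.search` scans for the first position where the pattern succeeds.
The match spans [3:17] → 'cccccu88806355'.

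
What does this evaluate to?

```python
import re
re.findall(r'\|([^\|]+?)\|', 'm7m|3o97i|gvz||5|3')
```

One capturing group, so `findall` returns just the captured substring from each match — 2 in all.

['3o97i', '5']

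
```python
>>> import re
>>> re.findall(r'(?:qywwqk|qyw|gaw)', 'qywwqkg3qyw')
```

['qywwqk', 'qyw']

`|` is ordered: at each position the engine commits to the first alternative that works.
With no groups in the pattern, `findall` gives back each whole match — 2 here.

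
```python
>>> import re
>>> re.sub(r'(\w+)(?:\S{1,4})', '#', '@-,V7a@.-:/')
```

'@-,#/'

The pattern matches one or more of a word character (captured); then 1 to 4 of a non-whitespace character (non-capturing group).
Every occurrence is swapped for '#'.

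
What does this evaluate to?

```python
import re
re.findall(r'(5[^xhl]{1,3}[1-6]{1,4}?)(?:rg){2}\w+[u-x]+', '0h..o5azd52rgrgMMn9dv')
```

['5azd52']

Pattern: the literal '5', then 1 to 3 of any character except [xhl], then 1 to 4 of a character in [1-6] (lazy) (captured); then the literal 'rg' repeated 2 times, then one or more of a word character, then one or more of a character in [u-x].
Matches: at [5:21] match '5azd52rgrgMMn9dv', group 1 = '5azd52'.
One capturing group, so `findall` returns just the captured substring from the one match — 1 in all.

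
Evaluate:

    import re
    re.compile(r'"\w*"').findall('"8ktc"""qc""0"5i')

['"8ktc"', '""', '""']

Scanning left to right: at [0:6] → '"8ktc"'; at [6:8] → '""'; at [10:12] → '""'.
No capturing groups, so `findall` returns the 3 full match strings.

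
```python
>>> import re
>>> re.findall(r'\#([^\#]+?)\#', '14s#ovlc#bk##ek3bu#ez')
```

['ovlc', 'ek3bu']

Scanning left to right: at [3:9] match '#ovlc#', group 1 = 'ovlc'; at [12:19] match '#ek3bu#', group 1 = 'ek3bu'.
With a single group, `findall` returns only what that group captured — 2 items.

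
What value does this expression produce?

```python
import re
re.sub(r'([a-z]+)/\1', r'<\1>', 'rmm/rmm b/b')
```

'<rmm> <b>'

`\1` is not a pattern — it's the concrete string captured by group 1, re-applied verbatim.
`\1` in the replacement pulls in group 1's text for each match.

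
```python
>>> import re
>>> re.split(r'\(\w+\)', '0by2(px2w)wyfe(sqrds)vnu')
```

Matches to split on: at [4:10] → '(px2w)'; at [14:21] → '(sqrds)'.
Splitting on the pattern gives 3 pieces.

['0by2', 'wyfe', 'vnu']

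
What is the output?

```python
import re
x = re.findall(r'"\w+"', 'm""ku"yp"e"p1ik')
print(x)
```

Scanning left to right: at [2:6] → '"ku"'; at [8:11] → '"e"'.
With no groups in the pattern, `findall` gives back each whole match — 2 here.

['"ku"', '"e"']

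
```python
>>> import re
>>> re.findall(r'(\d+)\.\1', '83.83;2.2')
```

['83', '2']

A backreference is literal: `\1` must see the identical characters the first group matched.
With a single group, `findall` returns only what that group captured — 2 items.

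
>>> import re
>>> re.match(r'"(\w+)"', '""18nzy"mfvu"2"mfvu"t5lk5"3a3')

`re.match` only tries the pattern at the start of the string.
Here the string doesn't start with a match, so the call returns None.

None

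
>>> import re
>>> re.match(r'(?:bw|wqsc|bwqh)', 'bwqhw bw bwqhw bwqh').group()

Alternation isn't longest-match — the leftmost alternative that fits at this position is chosen.
`re.match` only tries the pattern at the start of the string.
The match spans [0:2] → 'bw'.

'bw'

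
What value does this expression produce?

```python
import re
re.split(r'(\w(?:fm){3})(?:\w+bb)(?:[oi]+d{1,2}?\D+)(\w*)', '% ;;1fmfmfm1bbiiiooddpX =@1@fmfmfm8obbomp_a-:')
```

['% ;;', '1fmfmfm', '1', '@fmfmfm8obbomp_a-:']

The pattern matches a word character, then the literal 'fm' repeated 3 times (captured); then one or more of a word character, then the literal 'bb' (non-capturing group); then one or more of one of [oi], then 1 to 2 of a literal 'd' (lazy), then one or more of a non-digit (non-capturing group); then zero or more of a word character (captured).
Matches to split on: at [4:27] → '1fmfmfm1bbiiiooddpX =@1'.
`re.split` interleaves the captured-group text with the surrounding fragments.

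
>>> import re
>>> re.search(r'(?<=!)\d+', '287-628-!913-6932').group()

'913'

The positive lookaround only admits positions where the adjacent text matches; those characters stay outside the span.
The match spans [9:12] → '913'.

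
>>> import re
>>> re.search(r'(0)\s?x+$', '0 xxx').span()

The pattern matches a literal '0' (captured); then optionally whitespace, then one or more of the literal 'x'; then anchored at the end.
`search` walks the string left to right and returns the first match it finds.
The match spans [0:5] → '0 xxx'.
Captured: group 1 = '0'.

(0, 5)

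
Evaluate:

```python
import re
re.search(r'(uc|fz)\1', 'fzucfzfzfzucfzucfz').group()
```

'fzfz'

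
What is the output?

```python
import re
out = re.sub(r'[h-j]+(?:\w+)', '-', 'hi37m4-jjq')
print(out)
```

---

This matches one or more of a character in [h-j]; then one or more of a word character (non-capturing group).
Matches: at [0:6] → 'hi37m4'; at [7:10] → 'jjq'.
Every occurrence is swapped for '-'.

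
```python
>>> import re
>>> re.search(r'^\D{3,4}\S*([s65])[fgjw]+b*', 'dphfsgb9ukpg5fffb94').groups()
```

('5',)

The match spans [0:17] → 'dphfsgb9ukpg5fffb'.
Captured: group 1 = '5'.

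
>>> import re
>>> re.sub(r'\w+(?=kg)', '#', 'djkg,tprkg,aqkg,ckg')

'#kg,#kg,#kg,#kg'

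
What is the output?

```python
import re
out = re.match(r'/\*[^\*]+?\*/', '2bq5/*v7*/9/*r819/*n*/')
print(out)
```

`re.match` only tries the pattern at the start of the string.
Here the string doesn't start with a match, so the call returns None.

None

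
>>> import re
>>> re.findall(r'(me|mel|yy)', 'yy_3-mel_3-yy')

['yy', 'me', 'yy']

Branches in `(...|...)` are attempted left-to-right; the first branch that allows the whole pattern to succeed is taken.
`findall` collects group 1 from each match (3 total).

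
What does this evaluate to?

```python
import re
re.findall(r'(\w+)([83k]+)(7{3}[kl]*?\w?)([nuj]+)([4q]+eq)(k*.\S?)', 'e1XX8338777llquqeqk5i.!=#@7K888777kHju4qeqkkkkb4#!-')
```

[('e1XX833', '8', '777llq', 'u', 'qeq', 'k5i'), ('7K88', '8', '777kH', 'ju', '4qeq', 'kkkkb4')]

Multiple groups make `findall` return tuples — one 6-tuple for each match.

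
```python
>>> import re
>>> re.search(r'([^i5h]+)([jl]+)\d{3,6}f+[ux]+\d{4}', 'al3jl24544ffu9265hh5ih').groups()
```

The match spans [0:17] → 'al3jl24544ffu9265'.
Captured: group 1 = 'al3j', group 2 = 'l'.

('al3j', 'l')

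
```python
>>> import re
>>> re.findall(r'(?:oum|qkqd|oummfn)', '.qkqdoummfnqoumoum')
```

['qkqd', 'oum', 'oum', 'oum']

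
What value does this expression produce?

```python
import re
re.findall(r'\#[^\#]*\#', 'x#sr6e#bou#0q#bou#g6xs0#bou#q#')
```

['#sr6e#', '#0q#', '#g6xs0#', '#q#']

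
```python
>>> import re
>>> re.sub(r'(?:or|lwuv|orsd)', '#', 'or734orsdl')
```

Alternation isn't longest-match — the leftmost alternative that fits at this position is chosen.
Each match is replaced by '#'.

'#734#sdl'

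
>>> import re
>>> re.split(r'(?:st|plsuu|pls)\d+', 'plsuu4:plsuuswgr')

['', ':plsuuswgr']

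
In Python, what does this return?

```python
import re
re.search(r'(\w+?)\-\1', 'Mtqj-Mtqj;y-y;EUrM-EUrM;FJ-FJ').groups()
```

('Mtqj',)

A backreference is literal: `\1` must see the identical characters the first group matched.
`re.search` scans for the first position where the pattern succeeds.
The match spans [0:9] → 'Mtqj-Mtqj'.
Captured: group 1 = 'Mtqj'.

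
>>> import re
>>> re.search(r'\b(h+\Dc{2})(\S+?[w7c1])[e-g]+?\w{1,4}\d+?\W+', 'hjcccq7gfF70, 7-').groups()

('hjcc', 'cq7')

This matches a word boundary (`\b`, zero-width); then one or more of the literal 'h', then a non-digit, then exactly 2 of the literal 'c' (captured); then one or more of a non-whitespace character (lazy), then one of [w7c1] (captured); then one or more of a character in [e-g] (lazy), then 1 to 4 of a word character; then one or more of a digit (lazy), then one or more of a non-word character.
`re.search` scans for the first position where the pattern succeeds.
The match spans [0:14] → 'hjcccq7gfF70, '.
Captured: group 1 = 'hjcc', group 2 = 'cq7'.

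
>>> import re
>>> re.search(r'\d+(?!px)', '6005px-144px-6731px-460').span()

(0, 3)

The negative lookaround is zero-width — it rules out positions where the adjacent text would match, without consuming anything.
Unlike `match`, `search` isn't anchored — it looks for the pattern anywhere in the string.
The match spans [0:3] → '600'.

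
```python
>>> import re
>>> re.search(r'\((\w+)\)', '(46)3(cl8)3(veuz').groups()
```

('46',)

The match spans [0:4] → '(46)'.
Captured: group 1 = '46'.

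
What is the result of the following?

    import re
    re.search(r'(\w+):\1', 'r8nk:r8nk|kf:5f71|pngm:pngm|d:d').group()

`\1` has to match the exact text group 1 already captured.
`search` walks the string left to right and returns the first match it finds.
The match spans [0:9] → 'r8nk:r8nk'.
Captured: group 1 = 'r8nk'.

'r8nk:r8nk'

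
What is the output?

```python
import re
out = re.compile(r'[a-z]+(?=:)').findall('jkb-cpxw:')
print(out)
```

['cpxw']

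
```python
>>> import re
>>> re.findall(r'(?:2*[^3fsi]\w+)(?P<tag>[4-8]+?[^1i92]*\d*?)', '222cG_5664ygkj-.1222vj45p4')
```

['4ygkj-.', '4']

One capturing group, so `findall` returns just the captured substring from each match — 2 in all.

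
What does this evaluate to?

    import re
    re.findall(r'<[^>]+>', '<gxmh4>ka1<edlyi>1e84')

With no groups in the pattern, `findall` gives back each whole match — 2 here.

['<gxmh4>', '<edlyi>']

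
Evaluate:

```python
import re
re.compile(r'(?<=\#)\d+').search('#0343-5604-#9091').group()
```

'0343'

The `(?=…)`/`(?<=…)` assertion just peeks at neighbouring text; it doesn't advance the match position.
The match spans [1:5] → '0343'.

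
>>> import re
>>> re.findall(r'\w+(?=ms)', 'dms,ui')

The `(?=…)`/`(?<=…)` assertion just peeks at neighbouring text; it doesn't advance the match position.
Walking the string: at [0:1] → 'd'.
No capturing groups, so `findall` returns the 1 full match string.

['d']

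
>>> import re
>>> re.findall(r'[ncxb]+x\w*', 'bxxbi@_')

['bxxbi']

This matches one or more of one of [ncxb]; then the literal 'x', then zero or more of a word character.
`findall` yields the raw match text (1 of them) because the pattern has no groups.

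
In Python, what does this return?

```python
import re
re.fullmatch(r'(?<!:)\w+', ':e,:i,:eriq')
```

`re.fullmatch` is like wrapping the pattern in `^…$` (in single-line mode).
Here there's no way to consume every character, so the call returns None.

None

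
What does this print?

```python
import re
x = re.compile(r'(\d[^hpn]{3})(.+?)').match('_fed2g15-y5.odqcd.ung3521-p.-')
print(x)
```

The pattern matches a digit, then exactly 3 of any character except [hpn] (captured); then one or more of any character (lazy) (captured).
With `match`, the pattern is implicitly anchored at the beginning.
Here the string doesn't start with a match, so the call returns None.

None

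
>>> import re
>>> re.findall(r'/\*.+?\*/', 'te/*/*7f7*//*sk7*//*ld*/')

['/*/*7f7*/', '/*sk7*/', '/*ld*/']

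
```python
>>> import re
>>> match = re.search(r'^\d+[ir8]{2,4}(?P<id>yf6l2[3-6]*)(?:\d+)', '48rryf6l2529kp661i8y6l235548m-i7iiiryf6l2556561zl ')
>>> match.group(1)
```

'yf6l25'

Pattern: anchored at the start of the string; then one or more of a digit, then 2 to 4 of one of [ir8]; then the literal 'yf', then the literal '6l2', then zero or more of a character in [3-6] (captured as 'id'); then one or more of a digit (non-capturing group).
Unlike `match`, `search` isn't anchored — it looks for the pattern anywhere in the string.
The match spans [0:12] → '48rryf6l2529'.
Captured: group 1 = 'yf6l25'.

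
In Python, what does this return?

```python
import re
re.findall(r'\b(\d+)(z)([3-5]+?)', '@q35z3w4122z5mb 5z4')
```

This matches a word boundary (`\b`, zero-width); then one or more of a digit (captured); then a literal 'z' (captured); then one or more of a character in [3-5] (lazy) (captured).
Scanning left to right: at [16:19] match '5z4', groups = ('5', 'z', '4').
With 3 capturing groups, `findall` returns a 3-tuple per match.

[('5', 'z', '4')]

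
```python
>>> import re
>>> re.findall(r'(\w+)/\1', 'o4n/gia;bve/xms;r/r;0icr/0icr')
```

After group 1 captures some text, `\1` only succeeds where that same text appears again.
Matches: at [16:19] match 'r/r', group 1 = 'r'; at [20:29] match '0icr/0icr', group 1 = '0icr'.
One capturing group, so `findall` returns just the captured substring from each match — 2 in all.

['r', '0icr']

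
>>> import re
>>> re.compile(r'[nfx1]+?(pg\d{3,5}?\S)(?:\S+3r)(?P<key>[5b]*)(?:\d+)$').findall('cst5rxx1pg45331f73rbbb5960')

This matches one or more of one of [nfx1] (lazy); then the literal 'pg', then 3 to 5 of a digit (lazy), then a non-whitespace character (captured); then one or more of a non-whitespace character, then the literal '3r' (non-capturing group); then zero or more of one of [5b] (captured as 'key'); then one or more of a digit (non-capturing group); then anchored at the end.
A non-greedy quantifier consumes as few characters as it can — just enough that the remainder of the pattern still matches from where it stops; whatever follows it matches normally.
Walking the string: at [5:26] match 'xx1pg45331f73rbbb5960', groups = ('pg4533', 'bbb5').
With 2 capturing groups, `findall` returns a 2-tuple per match.

[('pg4533', 'bbb5')]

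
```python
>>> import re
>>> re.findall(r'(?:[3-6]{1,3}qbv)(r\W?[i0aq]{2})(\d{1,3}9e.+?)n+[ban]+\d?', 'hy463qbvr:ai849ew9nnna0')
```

[('r:ai', '849ew9')]

With the lazy modifier that quantifier settles for the fewest repetitions that let the rest of the pattern succeed (the atoms after it are unaffected and can still be greedy).
2 groups means the one result is a tuple of 2 captured strings — 1 here.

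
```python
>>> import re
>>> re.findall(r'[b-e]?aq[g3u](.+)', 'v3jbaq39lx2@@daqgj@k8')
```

This matches optionally a character in [b-e], then the literal 'aq'; then one of [g3u]; then one or more of any character (captured).
Scanning left to right: at [3:21] match 'baq39lx2@@daqgj@k8', group 1 = '9lx2@@daqgj@k8'.
One capturing group, so `findall` returns just the captured substring from the one match — 1 in all.

['9lx2@@daqgj@k8']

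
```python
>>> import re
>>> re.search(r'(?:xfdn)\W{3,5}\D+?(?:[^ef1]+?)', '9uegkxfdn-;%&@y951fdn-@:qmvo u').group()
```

A `+?`/`*?`/`{m,n}?` starts at its minimum and grows only as far as needed for what follows to match.
The match spans [5:16] → 'xfdn-;%&@y9'.

'xfdn-;%&@y9'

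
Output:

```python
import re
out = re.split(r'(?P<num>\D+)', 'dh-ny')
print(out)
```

['', 'dh-ny', '']

The pattern matches one or more of a non-digit (captured as 'num').
Matches to split on: at [0:5] → 'dh-ny'.
The group in the pattern means `split` returns the separators' captures alongside the pieces.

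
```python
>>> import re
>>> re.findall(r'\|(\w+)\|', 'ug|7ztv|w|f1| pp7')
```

['7ztv', 'f1']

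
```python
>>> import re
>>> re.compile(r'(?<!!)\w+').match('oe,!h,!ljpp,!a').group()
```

'oe'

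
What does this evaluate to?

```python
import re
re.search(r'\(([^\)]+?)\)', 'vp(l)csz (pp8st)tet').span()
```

(2, 5)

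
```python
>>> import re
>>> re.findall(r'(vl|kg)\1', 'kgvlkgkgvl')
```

The backreference `\1` re-matches whatever the first group consumed, character for character.
With a single group, `findall` returns only what that group captured — 1 item.

['kg']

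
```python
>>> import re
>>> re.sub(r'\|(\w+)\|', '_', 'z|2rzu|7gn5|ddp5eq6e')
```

'z_7gn5|ddp5eq6e'

Matches: at [1:7] → '|2rzu|'.
`sub` substitutes '_' at each match site.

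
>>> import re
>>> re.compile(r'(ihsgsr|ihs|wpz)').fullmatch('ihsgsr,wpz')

`fullmatch` succeeds only if the pattern covers the string from start to end.
Here the pattern can't cover the whole string, so the call returns None.

None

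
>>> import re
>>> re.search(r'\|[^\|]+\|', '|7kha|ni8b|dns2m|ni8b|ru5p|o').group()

`search` walks the string left to right and returns the first match it finds.
The match spans [0:6] → '|7kha|'.

'|7kha|'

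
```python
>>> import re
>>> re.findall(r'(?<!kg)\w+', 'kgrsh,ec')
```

The negative lookaround is zero-width — it rules out positions where the adjacent text would match, without consuming anything.
Matches: at [0:5] → 'kgrsh'; at [6:8] → 'ec'.
Since nothing is captured, `findall` lists the 2 matched substrings directly.

['kgrsh', 'ec']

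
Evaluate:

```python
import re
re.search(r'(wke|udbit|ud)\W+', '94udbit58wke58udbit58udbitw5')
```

None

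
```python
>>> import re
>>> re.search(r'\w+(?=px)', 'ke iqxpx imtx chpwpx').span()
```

Because the assertion is zero-width, the text it checks is not consumed and won't appear in the result.
The match spans [3:6] → 'iqx'.

(3, 6)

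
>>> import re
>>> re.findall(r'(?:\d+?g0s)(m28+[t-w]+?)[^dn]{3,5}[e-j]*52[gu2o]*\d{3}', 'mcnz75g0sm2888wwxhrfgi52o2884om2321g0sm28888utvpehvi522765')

['m2888w', 'm28888ut']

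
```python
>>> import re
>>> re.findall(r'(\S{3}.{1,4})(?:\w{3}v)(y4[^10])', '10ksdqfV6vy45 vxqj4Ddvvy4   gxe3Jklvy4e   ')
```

[('10ksdq', 'y45'), ('vxqj4', 'y4 '), ('gxe3', 'y4e')]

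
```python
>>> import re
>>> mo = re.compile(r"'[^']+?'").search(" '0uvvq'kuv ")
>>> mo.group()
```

Unlike `match`, `search` isn't anchored — it looks for the pattern anywhere in the string.
The match spans [1:8] → "'0uvvq'".

"'0uvvq'"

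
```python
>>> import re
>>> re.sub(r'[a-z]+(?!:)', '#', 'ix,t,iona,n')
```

'#,#,#,#'

Because the assertion is negative and zero-width, positions next to the forbidden text are skipped.
Matches: at [0:2] → 'ix'; at [3:4] → 't'; at [5:9] → 'iona'; at [10:11] → 'n'.
Every occurrence is swapped for '#'.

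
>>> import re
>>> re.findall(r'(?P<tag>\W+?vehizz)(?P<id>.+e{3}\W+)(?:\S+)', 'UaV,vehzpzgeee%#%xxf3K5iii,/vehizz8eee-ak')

Multiple groups make `findall` return tuples — one 2-tuple for the one match.

[(',/vehizz', '8eee-')]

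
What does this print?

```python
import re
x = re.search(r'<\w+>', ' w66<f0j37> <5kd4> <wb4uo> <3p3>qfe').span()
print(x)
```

(4, 11)

`re.search` tries every starting position until one works.
The match spans [4:11] → '<f0j37>'.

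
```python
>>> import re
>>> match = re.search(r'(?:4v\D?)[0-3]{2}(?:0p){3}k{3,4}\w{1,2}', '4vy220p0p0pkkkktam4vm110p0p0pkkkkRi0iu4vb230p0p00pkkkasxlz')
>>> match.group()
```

The match spans [0:17] → '4vy220p0p0pkkkkta'.

'4vy220p0p0pkkkkta'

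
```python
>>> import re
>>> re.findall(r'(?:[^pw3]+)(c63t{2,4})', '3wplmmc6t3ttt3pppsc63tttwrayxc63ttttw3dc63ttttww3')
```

['c63ttt', 'c63tttt', 'c63tttt']

Pattern: one or more of any character except [pw3] (non-capturing group); then the literal 'c63', then 2 to 4 of a literal 't' (captured).
Walking the string: at [17:24] match 'sc63ttt', group 1 = 'c63ttt'; at [25:36] match 'rayxc63tttt', group 1 = 'c63tttt'; at [38:46] match 'dc63tttt', group 1 = 'c63tttt'.
One capturing group, so `findall` returns just the captured substring from each match — 3 in all.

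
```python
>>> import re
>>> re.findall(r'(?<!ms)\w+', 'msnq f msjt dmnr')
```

['msnq', 'f', 'msjt', 'dmnr']

The negative lookaround is zero-width — it rules out positions where the adjacent text would match, without consuming anything.
Walking the string: at [0:4] → 'msnq'; at [5:6] → 'f'; at [7:11] → 'msjt'; at [12:16] → 'dmnr'.
With no groups in the pattern, `findall` gives back each whole match — 4 here.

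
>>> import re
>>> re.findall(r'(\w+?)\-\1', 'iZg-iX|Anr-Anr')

`\1` has to match the exact text group 1 already captured.
Walking the string: at [7:14] match 'Anr-Anr', group 1 = 'Anr'.
One capturing group, so `findall` returns just the captured substring from the one match — 1 in all.

['Anr']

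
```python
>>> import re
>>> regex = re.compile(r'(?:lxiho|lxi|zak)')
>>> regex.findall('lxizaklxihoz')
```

`|` is ordered: at each position the engine commits to the first alternative that works.
Matches: at [0:3] → 'lxi'; at [3:6] → 'zak'; at [6:11] → 'lxiho'.
`findall` yields the raw match text (3 of them) because the pattern has no groups.

['lxi', 'zak', 'lxiho']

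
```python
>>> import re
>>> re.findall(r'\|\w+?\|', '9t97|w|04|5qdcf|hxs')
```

['|w|', '|5qdcf|']

Walking the string: at [4:7] → '|w|'; at [9:16] → '|5qdcf|'.
With no groups in the pattern, `findall` gives back each whole match — 2 here.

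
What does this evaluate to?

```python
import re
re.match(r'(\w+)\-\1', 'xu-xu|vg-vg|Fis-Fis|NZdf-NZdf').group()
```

'xu-xu'

`\1` is not a pattern — it's the concrete string captured by group 1, re-applied verbatim.
`match` is anchored at position 0; if the pattern doesn't fit there, it returns None.
The match spans [0:5] → 'xu-xu'.
Captured: group 1 = 'xu'.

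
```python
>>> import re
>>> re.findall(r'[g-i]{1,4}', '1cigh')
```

['igh']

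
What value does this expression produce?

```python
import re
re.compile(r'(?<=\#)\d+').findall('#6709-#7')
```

['6709', '7']

Lookahead/lookbehind check context without consuming it, so the matched span excludes the asserted characters.
Matches: at [1:5] → '6709'; at [7:8] → '7'.
No capturing groups, so `findall` returns the 2 full match strings.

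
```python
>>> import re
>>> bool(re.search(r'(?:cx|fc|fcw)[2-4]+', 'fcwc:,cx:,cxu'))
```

`search` walks the string left to right and returns the first match it finds.
Here the pattern never matches, so the call returns None, and `bool(None)` is False.

False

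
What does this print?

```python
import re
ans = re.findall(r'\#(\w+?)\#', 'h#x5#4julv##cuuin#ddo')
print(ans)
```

Matches: at [1:5] match '#x5#', group 1 = 'x5'; at [11:18] match '#cuuin#', group 1 = 'cuuin'.
With a single group, `findall` returns only what that group captured — 2 items.

['x5', 'cuuin']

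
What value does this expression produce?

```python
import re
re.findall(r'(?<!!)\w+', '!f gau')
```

`(?!…)`/`(?<!…)` only lets a position through if the neighbouring text does NOT match; no characters are consumed.
Scanning left to right: at [3:6] → 'gau'.
Since nothing is captured, `findall` lists the 1 matched substring directly.

['gau']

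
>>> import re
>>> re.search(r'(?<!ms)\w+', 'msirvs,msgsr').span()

Because the assertion is negative and zero-width, positions next to the forbidden text are skipped.
The match spans [0:6] → 'msirvs'.

(0, 6)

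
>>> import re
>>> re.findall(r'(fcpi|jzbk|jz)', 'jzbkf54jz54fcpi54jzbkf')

['jzbk', 'jz', 'fcpi', 'jzbk']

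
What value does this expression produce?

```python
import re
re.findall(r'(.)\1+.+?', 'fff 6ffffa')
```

After group 1 captures some text, `\1` only succeeds where that same text appears again.
Matches: at [0:4] match 'fff ', group 1 = 'f'; at [5:10] match 'ffffa', group 1 = 'f'.
`findall` collects group 1 from each match (2 total).

['f', 'f']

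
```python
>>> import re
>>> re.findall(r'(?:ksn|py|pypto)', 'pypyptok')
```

['py', 'py']

Alternation tries branches left to right and keeps the first one that lets the overall match succeed at that position.
Scanning left to right: at [0:2] → 'py'; at [2:4] → 'py'.
With no groups in the pattern, `findall` gives back each whole match — 2 here.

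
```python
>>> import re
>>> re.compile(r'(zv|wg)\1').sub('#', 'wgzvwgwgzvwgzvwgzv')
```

The backreference `\1` re-matches whatever the first group consumed, character for character.
Each match is replaced by '#'.

'wgzv#zvwgzvwgzv'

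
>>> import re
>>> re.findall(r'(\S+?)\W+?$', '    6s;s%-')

['6s;s']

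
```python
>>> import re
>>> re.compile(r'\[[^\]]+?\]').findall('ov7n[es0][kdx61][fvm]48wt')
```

['[es0]', '[kdx61]', '[fvm]']

Scanning left to right: at [4:9] → '[es0]'; at [9:16] → '[kdx61]'; at [16:21] → '[fvm]'.
Since nothing is captured, `findall` lists the 3 matched substrings directly.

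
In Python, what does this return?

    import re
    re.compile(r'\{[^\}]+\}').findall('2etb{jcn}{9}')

With no groups in the pattern, `findall` gives back each whole match — 2 here.

['{jcn}', '{9}']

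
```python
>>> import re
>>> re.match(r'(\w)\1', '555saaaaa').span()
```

A backreference is literal: `\1` must see the identical characters the first group matched.
`re.match` only tries the pattern at the start of the string.
The match spans [0:2] → '55'.
Captured: group 1 = '5'.

(0, 2)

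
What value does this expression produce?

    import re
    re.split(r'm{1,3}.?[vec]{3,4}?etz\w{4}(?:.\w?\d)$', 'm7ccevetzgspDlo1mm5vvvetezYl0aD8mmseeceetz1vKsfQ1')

The string is cut at each match, leaving 2 pieces.

['m7ccevetzgspDlo1mm5vvvetezYl0aD8', '']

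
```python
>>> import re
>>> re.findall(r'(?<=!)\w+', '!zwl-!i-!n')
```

The positive lookaround only admits positions where the adjacent text matches; those characters stay outside the span.
With no groups in the pattern, `findall` gives back each whole match — 3 here.

['zwl', 'i', 'n']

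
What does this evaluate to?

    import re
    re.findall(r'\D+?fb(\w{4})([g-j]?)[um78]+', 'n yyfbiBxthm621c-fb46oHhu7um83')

`findall` packs the 2 group values into a tuple for every match.

[('iBxt', 'h'), ('46oH', 'h')]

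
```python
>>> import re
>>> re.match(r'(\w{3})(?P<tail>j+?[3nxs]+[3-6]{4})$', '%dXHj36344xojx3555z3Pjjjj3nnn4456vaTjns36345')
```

Pattern: exactly 3 of a word character (captured); then one or more of the literal 'j' (lazy), then one or more of one of [3nxs], then exactly 4 of a character in [3-6] (captured as 'tail'); then anchored at the end.
`match` is anchored at position 0; if the pattern doesn't fit there, it returns None.
Here the string doesn't start with a match, so the call returns None.

None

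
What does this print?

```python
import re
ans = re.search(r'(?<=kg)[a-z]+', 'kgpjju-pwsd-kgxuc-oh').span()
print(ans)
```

(2, 6)

The lookaround is zero-width — it requires the adjacent text to match without consuming it, so the asserted text isn't part of the match.
Unlike `match`, `search` isn't anchored — it looks for the pattern anywhere in the string.
The match spans [2:6] → 'pjju'.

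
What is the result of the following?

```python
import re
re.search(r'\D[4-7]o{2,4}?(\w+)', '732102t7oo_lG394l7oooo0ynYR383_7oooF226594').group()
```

't7oo_lG394l7oooo0ynYR383_7oooF226594'

The match spans [6:42] → 't7oo_lG394l7oooo0ynYR383_7oooF226594'.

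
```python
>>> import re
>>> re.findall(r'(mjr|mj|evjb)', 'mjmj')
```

Matches: at [0:2] match 'mj', group 1 = 'mj'; at [2:4] match 'mj', group 1 = 'mj'.
One capturing group, so `findall` returns just the captured substring from each match — 2 in all.

['mj', 'mj']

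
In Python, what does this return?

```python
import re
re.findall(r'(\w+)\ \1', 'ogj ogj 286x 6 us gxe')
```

['ogj']

`\1` has to match the exact text group 1 already captured.
Because there's exactly one group, `findall` drops the full match and keeps group 1 from the one hit.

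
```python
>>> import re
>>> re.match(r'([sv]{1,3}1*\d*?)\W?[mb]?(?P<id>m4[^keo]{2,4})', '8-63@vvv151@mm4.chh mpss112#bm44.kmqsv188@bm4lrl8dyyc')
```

None

`re.match` won't scan ahead — the pattern has to work from the very first character.
Here the string doesn't start with a match, so the call returns None.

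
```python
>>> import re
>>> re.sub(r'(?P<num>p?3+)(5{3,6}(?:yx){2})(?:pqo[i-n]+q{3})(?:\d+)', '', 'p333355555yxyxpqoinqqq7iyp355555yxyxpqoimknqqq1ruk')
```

'iyruk'

This matches optionally a literal 'p', then one or more of the literal '3' (captured as 'num'); then 3 to 6 of a literal '5', then the literal 'yx' repeated 2 times (captured); then the literal 'pqo', then one or more of a character in [i-n], then exactly 3 of a literal 'q' (non-capturing group); then one or more of a digit (non-capturing group).
`sub` substitutes '' at each match site.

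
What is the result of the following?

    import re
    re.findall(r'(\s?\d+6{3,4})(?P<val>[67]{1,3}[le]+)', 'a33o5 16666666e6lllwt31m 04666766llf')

This matches optionally whitespace, then one or more of a digit, then 3 to 4 of a literal '6' (captured); then 1 to 3 of one of [67], then one or more of one of [le] (captured as 'val').
`findall` packs the 2 group values into a tuple for every match.

[(' 1666666', '6e'), (' 04666', '766ll')]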